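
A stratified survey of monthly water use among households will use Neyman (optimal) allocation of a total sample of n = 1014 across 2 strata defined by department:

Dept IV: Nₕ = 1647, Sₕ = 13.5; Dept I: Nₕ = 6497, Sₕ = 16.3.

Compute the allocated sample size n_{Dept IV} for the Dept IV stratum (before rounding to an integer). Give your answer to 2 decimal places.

Neyman allocation: nₕ = n·NₕSₕ / Σⱼ NⱼSⱼ.
Σ NⱼSⱼ = 1647·13.5 + 6497·16.3 = 128135.6.
n_{Dept IV} = 1014·1647·13.5 / 128135.6 = 175.95.

175.95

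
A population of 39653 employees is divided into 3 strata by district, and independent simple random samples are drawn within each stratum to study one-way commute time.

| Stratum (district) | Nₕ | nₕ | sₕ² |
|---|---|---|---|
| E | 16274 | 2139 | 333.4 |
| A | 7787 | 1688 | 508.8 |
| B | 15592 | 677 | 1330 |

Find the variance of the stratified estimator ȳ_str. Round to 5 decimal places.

0.32247

Var(ȳ_str) = Σₕ Wₕ²(1 − fₕ)sₕ²/nₕ with Wₕ = Nₕ/N, N = 39653.
E: Wₕ = 0.41041031; term = 0.41041031²·(1 − 0.13143665)·333.4/2139 = 0.022803045.
A: Wₕ = 0.19637858; term = 0.19637858²·(1 − 0.21677154)·508.8/1688 = 0.0091044008.
B: Wₕ = 0.39321111; term = 0.39321111²·(1 − 0.04341970)·1330/677 = 0.29056009.
Sum = 0.32246754.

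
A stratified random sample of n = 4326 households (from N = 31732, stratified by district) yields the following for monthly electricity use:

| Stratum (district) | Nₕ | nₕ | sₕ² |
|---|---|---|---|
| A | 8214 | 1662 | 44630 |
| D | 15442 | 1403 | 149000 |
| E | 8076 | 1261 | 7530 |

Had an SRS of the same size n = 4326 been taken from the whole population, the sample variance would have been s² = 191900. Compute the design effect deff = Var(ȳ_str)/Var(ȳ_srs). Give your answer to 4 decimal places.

Var(ȳ_str) = Σ Wₕ²(1−fₕ)sₕ²/nₕ with Wₕ = Nₕ/31732:
  A: (8214/31732)²·(1−1662/8214)·44630/1662 = 1.4352566
  D: (15442/31732)²·(1−1403/15442)·149000/1403 = 22.865117
  E: (8076/31732)²·(1−1261/8076)·7530/1261 = 0.32639776
  → Var(ȳ_str) = 24.626771.
Var(ȳ_srs) = (1 − 4326/31732)·191900/4326 = 38.312163.
deff = 24.626771 / 38.312163 = 0.6428.

0.6428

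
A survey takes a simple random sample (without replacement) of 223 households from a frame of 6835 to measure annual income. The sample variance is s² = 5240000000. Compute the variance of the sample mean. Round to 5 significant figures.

2.2731 × 10^7

Under SRS without replacement, Var(ȳ) = (1 − f)·s²/n with f = n/N = 223/6835 = 0.03262619.
Var(ȳ) = (1 − 0.03262619)·5240000000/223 = 0.96737381·2.3497758 × 10^7 = 2.2731116 × 10^7.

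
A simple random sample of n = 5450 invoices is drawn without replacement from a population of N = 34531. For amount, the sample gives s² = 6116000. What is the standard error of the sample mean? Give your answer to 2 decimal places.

Under SRS without replacement, Var(ȳ) = (1 − f)·s²/n with f = n/N = 5450/34531 = 0.15782920.
Var(ȳ) = (1 − 0.15782920)·6116000/5450 = 0.84217080·1122.2018 = 945.08562.
SE(ȳ) = √(945.08562) = 30.74.

30.74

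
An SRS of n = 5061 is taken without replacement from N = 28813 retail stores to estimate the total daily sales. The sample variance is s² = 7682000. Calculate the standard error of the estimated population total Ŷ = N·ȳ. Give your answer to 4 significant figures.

1.019 × 10^6

Var(Ŷ) = N²·Var(ȳ) = N²·(1 − n/N)·s²/n.
f = 5061/28813 = 0.17564988; Var(ȳ) = 0.82435012·7682000/5061 = 1251.2661.
Var(Ŷ) = 28813² · 1251.2661 = 1.0387873 × 10^12.
SE(Ŷ) = √(1.0387873 × 10^12) = 1.019 × 10^6.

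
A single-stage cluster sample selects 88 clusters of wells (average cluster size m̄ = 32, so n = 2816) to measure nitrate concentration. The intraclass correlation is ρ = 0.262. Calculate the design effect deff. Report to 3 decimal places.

9.122

deff = 1 + (32 − 1)·0.262 = 1 + 8.122 = 9.122.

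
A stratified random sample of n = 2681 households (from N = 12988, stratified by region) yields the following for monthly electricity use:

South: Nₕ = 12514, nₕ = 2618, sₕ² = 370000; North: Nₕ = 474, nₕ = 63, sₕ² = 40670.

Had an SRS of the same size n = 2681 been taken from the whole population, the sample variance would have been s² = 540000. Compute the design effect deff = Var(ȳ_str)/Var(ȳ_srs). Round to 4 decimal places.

0.6538

Var(ȳ_str) = Σ Wₕ²(1−fₕ)sₕ²/nₕ with Wₕ = Nₕ/12988:
  South: (12514/12988)²·(1−2618/12514)·370000/2618 = 103.75364
  North: (474/12988)²·(1−63/474)·40670/63 = 0.74553704
  → Var(ȳ_str) = 104.49918.
Var(ȳ_srs) = (1 − 2681/12988)·540000/2681 = 159.84054.
deff = 104.49918 / 159.84054 = 0.6538.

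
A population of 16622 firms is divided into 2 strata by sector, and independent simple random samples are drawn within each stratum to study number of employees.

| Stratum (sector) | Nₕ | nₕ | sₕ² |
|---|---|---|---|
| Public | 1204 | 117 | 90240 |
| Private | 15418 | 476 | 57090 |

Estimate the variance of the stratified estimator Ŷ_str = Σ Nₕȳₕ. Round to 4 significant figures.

Var(Ŷ_str) = Σₕ Nₕ²(1 − fₕ)sₕ²/nₕ.
Public: 1204²·(1 − 117/1204)·90240/117 = 1.0094138 × 10^9.
Private: 15418²·(1 − 476/15418)·57090/476 = 2.7630571 × 10^10.
Sum = 2.8639985 × 10^10.

2.864 × 10^10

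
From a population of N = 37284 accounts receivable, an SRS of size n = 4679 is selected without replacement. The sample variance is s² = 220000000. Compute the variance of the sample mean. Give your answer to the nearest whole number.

Under SRS without replacement, Var(ȳ) = (1 − f)·s²/n with f = n/N = 4679/37284 = 0.12549619.
Var(ȳ) = (1 − 0.12549619)·220000000/4679 = 0.87450381·47018.594 = 41117.939.

41118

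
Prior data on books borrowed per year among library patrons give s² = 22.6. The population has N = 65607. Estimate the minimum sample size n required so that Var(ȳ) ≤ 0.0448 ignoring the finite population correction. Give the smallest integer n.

505

Without fpc, n₀ = s²/D = 22.6/0.0448 = 504.4643.
Rounding up, n = 505.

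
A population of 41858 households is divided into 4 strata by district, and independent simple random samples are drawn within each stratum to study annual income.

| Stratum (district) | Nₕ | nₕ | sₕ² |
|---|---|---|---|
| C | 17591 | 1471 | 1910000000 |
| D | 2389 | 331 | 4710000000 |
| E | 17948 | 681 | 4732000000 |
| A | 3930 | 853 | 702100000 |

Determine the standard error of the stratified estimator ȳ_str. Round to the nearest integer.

Var(ȳ_str) = Σₕ Wₕ²(1 − fₕ)sₕ²/nₕ with Wₕ = Nₕ/N, N = 41858.
C: Wₕ = 0.42025419; term = 0.42025419²·(1 − 0.08362231)·1910000000/1471 = 210145.12.
D: Wₕ = 0.05707392; term = 0.05707392²·(1 − 0.13855170)·4710000000/331 = 39929.832.
E: Wₕ = 0.42878303; term = 0.42878303²·(1 − 0.03794295)·4732000000/681 = 1.2290615 × 10^6.
A: Wₕ = 0.09388886; term = 0.09388886²·(1 − 0.21704835)·702100000/853 = 5680.8463.
Sum = 1.4848173 × 10^6.
SE = √(1.4848173 × 10^6) = 1219.

1219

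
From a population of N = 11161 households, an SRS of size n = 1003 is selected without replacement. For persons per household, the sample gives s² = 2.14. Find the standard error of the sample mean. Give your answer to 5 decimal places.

0.04407

Under SRS without replacement, Var(ȳ) = (1 − f)·s²/n with f = n/N = 1003/11161 = 0.08986650.
Var(ȳ) = (1 − 0.08986650)·2.14/1003 = 0.91013350·0.0021335992 = 0.0019418601.
SE(ȳ) = √(0.0019418601) = 0.04407.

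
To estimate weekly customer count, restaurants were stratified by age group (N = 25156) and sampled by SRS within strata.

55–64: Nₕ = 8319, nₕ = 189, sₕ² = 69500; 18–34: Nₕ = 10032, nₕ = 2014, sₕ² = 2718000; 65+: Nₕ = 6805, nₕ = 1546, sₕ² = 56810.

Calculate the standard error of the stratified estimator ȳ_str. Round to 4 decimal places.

14.5917

Var(ȳ_str) = Σₕ Wₕ²(1 − fₕ)sₕ²/nₕ with Wₕ = Nₕ/N, N = 25156.
55–64: Wₕ = 0.33069645; term = 0.33069645²·(1 − 0.02271908)·69500/189 = 39.30081.
18–34: Wₕ = 0.39879154; term = 0.39879154²·(1 − 0.20075758)·2718000/2014 = 171.53802.
65+: Wₕ = 0.27051201; term = 0.27051201²·(1 − 0.22718589)·56810/1546 = 2.0780856.
Sum = 212.91692.
SE = √(212.91692) = 14.5917.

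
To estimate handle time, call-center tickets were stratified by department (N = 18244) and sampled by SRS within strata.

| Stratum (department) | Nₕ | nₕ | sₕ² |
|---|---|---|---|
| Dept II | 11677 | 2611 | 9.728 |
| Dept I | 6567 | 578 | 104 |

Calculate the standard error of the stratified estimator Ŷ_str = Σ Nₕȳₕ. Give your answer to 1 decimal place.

Var(Ŷ_str) = Σₕ Nₕ²(1 − fₕ)sₕ²/nₕ.
Dept II: 11677²·(1 − 2611/11677)·9.728/2611 = 394424.32.
Dept I: 6567²·(1 − 578/6567)·104/578 = 7.0766356 × 10^6.
Sum = 7.4710599 × 10^6.
SE = √(7.4710599 × 10^6) = 2733.3.

2733.3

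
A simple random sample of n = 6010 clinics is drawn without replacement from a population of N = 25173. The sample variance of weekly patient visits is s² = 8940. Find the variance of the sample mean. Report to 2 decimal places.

Under SRS without replacement, Var(ȳ) = (1 − f)·s²/n with f = n/N = 6010/25173 = 0.23874786.
Var(ȳ) = (1 − 0.23874786)·8940/6010 = 0.76125214·1.4875208 = 1.1323784.

1.13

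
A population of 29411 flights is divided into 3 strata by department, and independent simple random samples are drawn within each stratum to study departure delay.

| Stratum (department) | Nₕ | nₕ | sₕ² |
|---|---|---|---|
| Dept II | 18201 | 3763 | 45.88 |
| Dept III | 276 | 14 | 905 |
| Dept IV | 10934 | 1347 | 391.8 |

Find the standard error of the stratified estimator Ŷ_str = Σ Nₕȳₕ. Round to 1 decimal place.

6194.2

Var(Ŷ_str) = Σₕ Nₕ²(1 − fₕ)sₕ²/nₕ.
Dept II: 18201²·(1 − 3763/18201)·45.88/3763 = 3.2039924 × 10^6.
Dept III: 276²·(1 − 14/276)·905/14 = 4.6744543 × 10^6.
Dept IV: 10934²·(1 − 1347/10934)·391.8/1347 = 3.0490085 × 10^7.
Sum = 3.8368532 × 10^7.
SE = √(3.8368532 × 10^7) = 6194.2.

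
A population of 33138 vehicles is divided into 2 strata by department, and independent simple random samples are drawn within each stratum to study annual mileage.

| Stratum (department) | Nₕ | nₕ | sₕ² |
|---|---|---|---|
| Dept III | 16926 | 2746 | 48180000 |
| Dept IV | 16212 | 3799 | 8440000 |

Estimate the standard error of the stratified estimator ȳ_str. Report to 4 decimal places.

Var(ȳ_str) = Σₕ Wₕ²(1 − fₕ)sₕ²/nₕ with Wₕ = Nₕ/N, N = 33138.
Dept III: Wₕ = 0.51077313; term = 0.51077313²·(1 − 0.16223561)·48180000/2746 = 3834.8135.
Dept IV: Wₕ = 0.48922687; term = 0.48922687²·(1 − 0.23433259)·8440000/3799 = 407.13076.
Sum = 4241.9443.
SE = √(4241.9443) = 65.1302.

65.1302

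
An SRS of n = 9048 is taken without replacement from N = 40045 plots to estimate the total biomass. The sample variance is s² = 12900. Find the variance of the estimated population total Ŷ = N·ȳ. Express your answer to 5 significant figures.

Var(Ŷ) = N²·Var(ȳ) = N²·(1 − n/N)·s²/n.
f = 9048/40045 = 0.22594581; Var(ȳ) = 0.77405419·12900/9048 = 1.1035918.
Var(Ŷ) = 40045² · 1.1035918 = 1.769722 × 10^9.

1.7697 × 10^9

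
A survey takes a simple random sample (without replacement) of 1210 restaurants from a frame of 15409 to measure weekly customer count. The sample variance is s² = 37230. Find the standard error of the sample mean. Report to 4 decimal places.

5.3247

Under SRS without replacement, Var(ȳ) = (1 − f)·s²/n with f = n/N = 1210/15409 = 0.07852554.
Var(ȳ) = (1 − 0.07852554)·37230/1210 = 0.92147446·30.768595 = 28.352475.
SE(ȳ) = √(28.352475) = 5.3247.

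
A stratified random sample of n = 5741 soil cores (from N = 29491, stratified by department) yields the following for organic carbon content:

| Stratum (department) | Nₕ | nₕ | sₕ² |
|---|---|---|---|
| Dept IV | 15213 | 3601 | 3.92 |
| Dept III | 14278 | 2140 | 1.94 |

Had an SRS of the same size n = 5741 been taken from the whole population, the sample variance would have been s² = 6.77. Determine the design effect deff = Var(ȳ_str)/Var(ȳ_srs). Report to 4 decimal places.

Var(ȳ_str) = Σ Wₕ²(1−fₕ)sₕ²/nₕ with Wₕ = Nₕ/29491:
  Dept IV: (15213/29491)²·(1−3601/15213)·3.92/3601 = 2.211087 × 10^-4
  Dept III: (14278/29491)²·(1−2140/14278)·1.94/2140 = 1.8064397 × 10^-4
  → Var(ȳ_str) = 4.0175267 × 10^-4.
Var(ȳ_srs) = (1 − 5741/29491)·6.77/5741 = 9.4967551 × 10^-4.
deff = (4.0175267 × 10^-4) / (9.4967551 × 10^-4) = 0.4230.

0.4230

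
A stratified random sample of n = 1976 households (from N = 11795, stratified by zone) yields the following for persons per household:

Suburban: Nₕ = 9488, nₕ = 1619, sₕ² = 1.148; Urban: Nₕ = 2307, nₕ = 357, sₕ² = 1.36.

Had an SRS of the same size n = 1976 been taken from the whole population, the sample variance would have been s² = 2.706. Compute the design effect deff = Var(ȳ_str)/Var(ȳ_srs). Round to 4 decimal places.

Var(ȳ_str) = Σ Wₕ²(1−fₕ)sₕ²/nₕ with Wₕ = Nₕ/11795:
  Suburban: (9488/11795)²·(1−1619/9488)·1.148/1619 = 3.8053392 × 10^-4
  Urban: (2307/11795)²·(1−357/2307)·1.36/357 = 1.2318477 × 10^-4
  → Var(ȳ_str) = 5.0371869 × 10^-4.
Var(ȳ_srs) = (1 − 1976/11795)·2.706/1976 = 0.001140014.
deff = (5.0371869 × 10^-4) / 0.001140014 = 0.4419.

0.4419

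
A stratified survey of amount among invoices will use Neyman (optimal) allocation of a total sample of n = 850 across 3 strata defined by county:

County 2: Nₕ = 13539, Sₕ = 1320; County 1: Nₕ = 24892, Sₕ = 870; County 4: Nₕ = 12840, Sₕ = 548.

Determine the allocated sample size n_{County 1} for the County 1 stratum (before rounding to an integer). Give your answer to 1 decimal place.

395.3

Neyman allocation: nₕ = n·NₕSₕ / Σⱼ NⱼSⱼ.
Σ NⱼSⱼ = 13539·1320 + 24892·870 + 12840·548 = 4.656384 × 10^7.
n_{County 1} = 850·24892·870 / (4.656384 × 10^7) = 395.3.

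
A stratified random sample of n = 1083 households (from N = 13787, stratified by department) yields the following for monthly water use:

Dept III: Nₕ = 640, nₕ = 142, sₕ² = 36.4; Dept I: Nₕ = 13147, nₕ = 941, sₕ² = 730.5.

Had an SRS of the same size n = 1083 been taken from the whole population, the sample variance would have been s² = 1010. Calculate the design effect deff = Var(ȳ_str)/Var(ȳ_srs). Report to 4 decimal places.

Var(ȳ_str) = Σ Wₕ²(1−fₕ)sₕ²/nₕ with Wₕ = Nₕ/13787:
  Dept III: (640/13787)²·(1−142/640)·36.4/142 = 4.2981622 × 10^-4
  Dept I: (13147/13787)²·(1−941/13147)·730.5/941 = 0.65537682
  → Var(ȳ_str) = 0.65580664.
Var(ȳ_srs) = (1 − 1083/13787)·1010/1083 = 0.85933723.
deff = 0.65580664 / 0.85933723 = 0.7632.

0.7632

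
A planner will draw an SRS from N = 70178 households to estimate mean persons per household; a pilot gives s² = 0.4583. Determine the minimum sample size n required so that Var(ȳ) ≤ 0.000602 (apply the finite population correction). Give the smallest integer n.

754

Without fpc, n₀ = s²/D = 0.4583/0.000602 = 761.2957.
With fpc, (1 − n/N)·s²/n ≤ D requires n ≥ n₀/(1 + n₀/N) = 761.2957/(1 + 761.2957/70178) = 753.1257.
Rounding up, n = 754.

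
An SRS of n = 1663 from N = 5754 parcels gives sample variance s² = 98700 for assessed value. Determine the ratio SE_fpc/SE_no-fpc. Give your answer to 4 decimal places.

f = n/N = 1663/5754 = 0.28901634.
SE_no-fpc = √(s²/n) = 7.7039322; SE_fpc = √((1−f)s²/n) = 6.4959439.
Ratio = √(1−f) = 0.84319847.

0.8432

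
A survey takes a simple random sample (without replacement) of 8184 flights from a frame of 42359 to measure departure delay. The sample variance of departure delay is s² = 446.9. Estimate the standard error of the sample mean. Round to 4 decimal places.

Under SRS without replacement, Var(ȳ) = (1 − f)·s²/n with f = n/N = 8184/42359 = 0.19320569.
Var(ȳ) = (1 − 0.19320569)·446.9/8184 = 0.80679431·0.054606549 = 0.044056253.
SE(ȳ) = √(0.044056253) = 0.2099.

0.2099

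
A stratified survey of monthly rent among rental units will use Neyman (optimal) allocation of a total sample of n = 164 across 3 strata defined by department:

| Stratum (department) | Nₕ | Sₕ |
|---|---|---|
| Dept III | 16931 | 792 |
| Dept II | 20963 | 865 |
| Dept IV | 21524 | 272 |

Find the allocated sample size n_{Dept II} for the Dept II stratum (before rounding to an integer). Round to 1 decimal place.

79.5

Neyman allocation: nₕ = n·NₕSₕ / Σⱼ NⱼSⱼ.
Σ NⱼSⱼ = 16931·792 + 20963·865 + 21524·272 = 3.7396875 × 10^7.
n_{Dept II} = 164·20963·865 / (3.7396875 × 10^7) = 79.5.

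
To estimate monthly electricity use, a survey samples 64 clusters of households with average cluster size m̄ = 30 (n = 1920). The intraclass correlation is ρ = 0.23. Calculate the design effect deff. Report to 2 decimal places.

deff = 1 + (30 − 1)·0.23 = 1 + 6.67 = 7.67.

7.67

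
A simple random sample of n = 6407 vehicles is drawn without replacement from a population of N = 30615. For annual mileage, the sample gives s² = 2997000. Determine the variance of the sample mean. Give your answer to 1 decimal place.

Under SRS without replacement, Var(ȳ) = (1 − f)·s²/n with f = n/N = 6407/30615 = 0.20927650.
Var(ȳ) = (1 − 0.20927650)·2997000/6407 = 0.79072350·467.76963 = 369.87644.

369.9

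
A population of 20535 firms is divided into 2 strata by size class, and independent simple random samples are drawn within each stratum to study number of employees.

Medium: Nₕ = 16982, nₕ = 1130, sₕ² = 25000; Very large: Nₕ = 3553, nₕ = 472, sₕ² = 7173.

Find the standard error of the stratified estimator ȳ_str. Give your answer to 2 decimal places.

Var(ȳ_str) = Σₕ Wₕ²(1 − fₕ)sₕ²/nₕ with Wₕ = Nₕ/N, N = 20535.
Medium: Wₕ = 0.82697833; term = 0.82697833²·(1 − 0.06654104)·25000/1130 = 14.123588.
Very large: Wₕ = 0.17302167; term = 0.17302167²·(1 − 0.13284548)·7173/472 = 0.39450846.
Sum = 14.518096.
SE = √(14.518096) = 3.81.

3.81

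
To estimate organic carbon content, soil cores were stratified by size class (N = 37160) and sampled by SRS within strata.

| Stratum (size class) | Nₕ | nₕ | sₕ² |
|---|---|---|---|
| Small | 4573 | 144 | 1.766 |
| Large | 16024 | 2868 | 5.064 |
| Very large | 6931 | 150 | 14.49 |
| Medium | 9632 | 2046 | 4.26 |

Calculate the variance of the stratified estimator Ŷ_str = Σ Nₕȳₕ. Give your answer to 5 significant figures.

Var(Ŷ_str) = Σₕ Nₕ²(1 − fₕ)sₕ²/nₕ.
Small: 4573²·(1 − 144/4573)·1.766/144 = 248390.56.
Large: 16024²·(1 − 2868/16024)·5.064/2868 = 372228.27.
Very large: 6931²·(1 − 150/6931)·14.49/150 = 4.5401141 × 10^6.
Medium: 9632²·(1 − 2046/9632)·4.26/2046 = 152136.45.
Sum = 5.3128694 × 10^6.

5.3129 × 10^6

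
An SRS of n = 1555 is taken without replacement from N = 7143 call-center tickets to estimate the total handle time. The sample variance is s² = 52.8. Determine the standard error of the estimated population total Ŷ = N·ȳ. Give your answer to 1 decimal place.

Var(Ŷ) = N²·Var(ȳ) = N²·(1 − n/N)·s²/n.
f = 1555/7143 = 0.21769565; Var(ȳ) = 0.78230435·52.8/1555 = 0.026563132.
Var(Ŷ) = 7143² · 0.026563132 = 1.355316 × 10^6.
SE(Ŷ) = √(1.355316 × 10^6) = 1164.2.

1164.2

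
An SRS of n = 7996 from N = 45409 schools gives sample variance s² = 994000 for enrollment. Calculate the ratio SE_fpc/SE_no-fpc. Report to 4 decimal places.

f = n/N = 7996/45409 = 0.17608844.
SE_no-fpc = √(s²/n) = 11.149536; SE_fpc = √((1−f)s²/n) = 10.120386.
Ratio = √(1−f) = 0.90769574.

0.9077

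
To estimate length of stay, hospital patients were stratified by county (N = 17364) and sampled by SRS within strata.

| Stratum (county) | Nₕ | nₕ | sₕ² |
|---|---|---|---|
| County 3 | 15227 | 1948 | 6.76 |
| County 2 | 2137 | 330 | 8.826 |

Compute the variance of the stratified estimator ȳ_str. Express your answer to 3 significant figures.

Var(ȳ_str) = Σₕ Wₕ²(1 − fₕ)sₕ²/nₕ with Wₕ = Nₕ/N, N = 17364.
County 3: Wₕ = 0.87692928; term = 0.87692928²·(1 − 0.12793065)·6.76/1948 = 0.0023272225.
County 2: Wₕ = 0.12307072; term = 0.12307072²·(1 − 0.15442209)·8.826/330 = 3.4254143 × 10^-4.
Sum = 0.0026697639.

0.00267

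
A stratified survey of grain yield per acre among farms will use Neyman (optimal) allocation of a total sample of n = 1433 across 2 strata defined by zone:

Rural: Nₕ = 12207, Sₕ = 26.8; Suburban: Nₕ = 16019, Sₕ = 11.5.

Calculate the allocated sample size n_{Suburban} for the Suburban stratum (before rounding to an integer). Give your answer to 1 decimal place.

516.2

Neyman allocation: nₕ = n·NₕSₕ / Σⱼ NⱼSⱼ.
Σ NⱼSⱼ = 12207·26.8 + 16019·11.5 = 511366.1.
n_{Suburban} = 1433·16019·11.5 / 511366.1 = 516.2.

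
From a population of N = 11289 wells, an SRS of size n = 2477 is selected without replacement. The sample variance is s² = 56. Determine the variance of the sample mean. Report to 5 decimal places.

0.01765

Under SRS without replacement, Var(ȳ) = (1 − f)·s²/n with f = n/N = 2477/11289 = 0.21941713.
Var(ȳ) = (1 − 0.21941713)·56/2477 = 0.78058287·0.022607994 = 0.017647412.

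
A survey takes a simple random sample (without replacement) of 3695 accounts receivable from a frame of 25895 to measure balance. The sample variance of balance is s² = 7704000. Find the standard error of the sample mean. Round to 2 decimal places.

Under SRS without replacement, Var(ȳ) = (1 − f)·s²/n with f = n/N = 3695/25895 = 0.14269164.
Var(ȳ) = (1 − 0.14269164)·7704000/3695 = 0.85730836·2084.9797 = 1787.4705.
SE(ȳ) = √(1787.4705) = 42.28.

42.28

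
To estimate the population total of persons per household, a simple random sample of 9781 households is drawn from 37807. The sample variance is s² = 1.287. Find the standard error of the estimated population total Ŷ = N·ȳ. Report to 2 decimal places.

Var(Ŷ) = N²·Var(ȳ) = N²·(1 − n/N)·s²/n.
f = 9781/37807 = 0.25870870; Var(ȳ) = 0.74129130·1.287/9781 = 9.7540323 × 10^-5.
Var(Ŷ) = 37807² · (9.7540323 × 10^-5) = 139421.14.
SE(Ŷ) = √(139421.14) = 373.39.

373.39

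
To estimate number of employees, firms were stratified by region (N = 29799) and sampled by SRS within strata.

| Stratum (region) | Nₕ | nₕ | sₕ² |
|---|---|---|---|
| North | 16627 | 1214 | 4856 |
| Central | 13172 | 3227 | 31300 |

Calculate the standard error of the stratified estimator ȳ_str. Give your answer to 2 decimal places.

Var(ȳ_str) = Σₕ Wₕ²(1 − fₕ)sₕ²/nₕ with Wₕ = Nₕ/N, N = 29799.
North: Wₕ = 0.55797174; term = 0.55797174²·(1 − 0.07301377)·4856/1214 = 1.1544036.
Central: Wₕ = 0.44202826; term = 0.44202826²·(1 − 0.24498937)·31300/3227 = 1.4308645.
Sum = 2.5852681.
SE = √(2.5852681) = 1.61.

1.61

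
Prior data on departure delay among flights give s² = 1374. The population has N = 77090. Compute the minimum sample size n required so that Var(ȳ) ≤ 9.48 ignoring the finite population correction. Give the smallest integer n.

Without fpc, n₀ = s²/D = 1374/9.48 = 144.9367.
Rounding up, n = 145.

145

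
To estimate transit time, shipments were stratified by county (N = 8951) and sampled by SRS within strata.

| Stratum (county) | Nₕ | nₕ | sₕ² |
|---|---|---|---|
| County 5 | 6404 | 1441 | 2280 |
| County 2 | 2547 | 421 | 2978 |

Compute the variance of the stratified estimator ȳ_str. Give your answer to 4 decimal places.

1.1057

Var(ȳ_str) = Σₕ Wₕ²(1 − fₕ)sₕ²/nₕ with Wₕ = Nₕ/N, N = 8951.
County 5: Wₕ = 0.71545079; term = 0.71545079²·(1 − 0.22501562)·2280/1441 = 0.62765841.
County 2: Wₕ = 0.28454921; term = 0.28454921²·(1 − 0.16529250)·2978/421 = 0.47807022.
Sum = 1.1057286.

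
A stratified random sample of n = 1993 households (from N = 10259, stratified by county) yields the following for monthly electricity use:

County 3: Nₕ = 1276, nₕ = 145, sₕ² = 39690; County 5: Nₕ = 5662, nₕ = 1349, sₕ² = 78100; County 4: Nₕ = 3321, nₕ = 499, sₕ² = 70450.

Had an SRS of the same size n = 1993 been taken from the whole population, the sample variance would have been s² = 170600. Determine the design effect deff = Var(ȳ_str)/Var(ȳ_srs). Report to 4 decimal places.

0.4315

Var(ȳ_str) = Σ Wₕ²(1−fₕ)sₕ²/nₕ with Wₕ = Nₕ/10259:
  County 3: (1276/10259)²·(1−145/1276)·39690/145 = 3.7533263
  County 5: (5662/10259)²·(1−1349/5662)·78100/1349 = 13.433165
  County 4: (3321/10259)²·(1−499/3321)·70450/499 = 12.571766
  → Var(ȳ_str) = 29.758257.
Var(ȳ_srs) = (1 − 1993/10259)·170600/1993 = 68.970297.
deff = 29.758257 / 68.970297 = 0.4315.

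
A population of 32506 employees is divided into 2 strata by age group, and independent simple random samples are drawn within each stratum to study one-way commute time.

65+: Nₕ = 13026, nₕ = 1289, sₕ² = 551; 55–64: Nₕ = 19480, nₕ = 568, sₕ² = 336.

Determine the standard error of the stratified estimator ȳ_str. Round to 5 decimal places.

0.51778

Var(ȳ_str) = Σₕ Wₕ²(1 − fₕ)sₕ²/nₕ with Wₕ = Nₕ/N, N = 32506.
65+: Wₕ = 0.40072602; term = 0.40072602²·(1 − 0.09895593)·551/1289 = 0.061850013.
55–64: Wₕ = 0.59927398; term = 0.59927398²·(1 − 0.02915811)·336/568 = 0.20624826.
Sum = 0.26809827.
SE = √(0.26809827) = 0.51778.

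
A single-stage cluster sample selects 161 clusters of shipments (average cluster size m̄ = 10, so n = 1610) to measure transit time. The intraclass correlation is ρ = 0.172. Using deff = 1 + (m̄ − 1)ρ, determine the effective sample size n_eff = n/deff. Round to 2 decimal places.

631.87

deff = 1 + (10 − 1)·0.172 = 1 + 1.548 = 2.548.
n_eff = 1610 / 2.548 = 631.87.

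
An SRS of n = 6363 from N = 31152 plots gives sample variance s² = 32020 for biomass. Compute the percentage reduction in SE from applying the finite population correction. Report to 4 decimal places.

10.7955

f = n/N = 6363/31152 = 0.20425655.
SE_no-fpc = √(s²/n) = 2.2432605; SE_fpc = √((1−f)s²/n) = 2.0010882.
Ratio = √(1−f) = 0.89204453. Reduction = 100·(1 − 0.89204453) = 10.7955%.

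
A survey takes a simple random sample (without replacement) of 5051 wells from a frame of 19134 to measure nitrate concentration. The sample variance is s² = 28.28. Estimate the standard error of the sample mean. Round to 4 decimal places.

Under SRS without replacement, Var(ȳ) = (1 − f)·s²/n with f = n/N = 5051/19134 = 0.26398035.
Var(ȳ) = (1 − 0.26398035)·28.28/5051 = 0.73601965·0.0055988913 = 0.004120894.
SE(ȳ) = √(0.004120894) = 0.0642.

0.0642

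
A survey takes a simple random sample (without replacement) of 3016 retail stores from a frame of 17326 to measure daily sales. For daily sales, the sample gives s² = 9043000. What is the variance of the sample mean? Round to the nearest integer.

Under SRS without replacement, Var(ȳ) = (1 − f)·s²/n with f = n/N = 3016/17326 = 0.17407365.
Var(ȳ) = (1 − 0.17407365)·9043000/3016 = 0.82592635·2998.3422 = 2476.4098.

2476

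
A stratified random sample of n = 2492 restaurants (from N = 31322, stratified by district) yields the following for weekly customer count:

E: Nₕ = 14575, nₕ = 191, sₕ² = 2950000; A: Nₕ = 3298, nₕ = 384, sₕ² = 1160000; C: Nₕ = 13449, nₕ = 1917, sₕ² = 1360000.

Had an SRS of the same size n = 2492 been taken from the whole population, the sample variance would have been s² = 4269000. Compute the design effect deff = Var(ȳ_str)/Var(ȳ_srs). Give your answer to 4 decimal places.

2.1831

Var(ȳ_str) = Σ Wₕ²(1−fₕ)sₕ²/nₕ with Wₕ = Nₕ/31322:
  E: (14575/31322)²·(1−191/14575)·2950000/191 = 3300.4862
  A: (3298/31322)²·(1−384/3298)·1160000/384 = 29.591569
  C: (13449/31322)²·(1−1917/13449)·1360000/1917 = 112.1534
  → Var(ȳ_str) = 3442.2312.
Var(ȳ_srs) = (1 − 2492/31322)·4269000/2492 = 1576.7879.
deff = 3442.2312 / 1576.7879 = 2.1831.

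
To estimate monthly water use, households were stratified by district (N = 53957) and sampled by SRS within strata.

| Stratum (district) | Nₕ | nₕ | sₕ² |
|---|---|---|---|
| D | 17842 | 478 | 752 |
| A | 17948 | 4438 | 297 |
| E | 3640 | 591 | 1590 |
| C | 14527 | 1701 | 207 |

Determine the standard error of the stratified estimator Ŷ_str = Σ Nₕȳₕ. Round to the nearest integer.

Var(Ŷ_str) = Σₕ Nₕ²(1 − fₕ)sₕ²/nₕ.
D: 17842²·(1 − 478/17842)·752/478 = 4.8739745 × 10^8.
A: 17948²·(1 − 4438/17948)·297/4438 = 1.6227087 × 10^7.
E: 3640²·(1 − 591/3640)·1590/591 = 2.9858532 × 10^7.
C: 14527²·(1 − 1701/14527)·207/1701 = 2.2674264 × 10^7.
Sum = 5.5615733 × 10^8.
SE = √(5.5615733 × 10^8) = 23583.

23583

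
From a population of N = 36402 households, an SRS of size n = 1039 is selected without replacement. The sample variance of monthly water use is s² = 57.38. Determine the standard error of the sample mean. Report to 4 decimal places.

Under SRS without replacement, Var(ȳ) = (1 − f)·s²/n with f = n/N = 1039/36402 = 0.02854239.
Var(ȳ) = (1 − 0.02854239)·57.38/1039 = 0.97145761·0.055226179 = 0.053649892.
SE(ȳ) = √(0.053649892) = 0.2316.

0.2316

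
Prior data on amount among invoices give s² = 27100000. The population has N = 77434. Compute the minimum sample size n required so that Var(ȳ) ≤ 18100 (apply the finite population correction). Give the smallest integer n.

1469

Without fpc, n₀ = s²/D = 27100000/18100 = 1497.2376.
With fpc, (1 − n/N)·s²/n ≤ D requires n ≥ n₀/(1 + n₀/N) = 1497.2376/(1 + 1497.2376/77434) = 1468.8367.
Rounding up, n = 1469.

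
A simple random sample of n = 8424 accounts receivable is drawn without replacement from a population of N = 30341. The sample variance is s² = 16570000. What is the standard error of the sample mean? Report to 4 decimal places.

37.6945

Under SRS without replacement, Var(ȳ) = (1 − f)·s²/n with f = n/N = 8424/30341 = 0.27764411.
Var(ȳ) = (1 − 0.27764411)·16570000/8424 = 0.72235589·1966.9991 = 1420.8733.
SE(ȳ) = √(1420.8733) = 37.6945.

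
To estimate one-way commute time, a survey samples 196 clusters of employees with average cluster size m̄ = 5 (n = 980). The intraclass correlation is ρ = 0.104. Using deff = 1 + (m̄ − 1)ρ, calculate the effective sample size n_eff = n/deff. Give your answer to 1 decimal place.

692.1

deff = 1 + (5 − 1)·0.104 = 1 + 0.416 = 1.416.
n_eff = 980 / 1.416 = 692.1.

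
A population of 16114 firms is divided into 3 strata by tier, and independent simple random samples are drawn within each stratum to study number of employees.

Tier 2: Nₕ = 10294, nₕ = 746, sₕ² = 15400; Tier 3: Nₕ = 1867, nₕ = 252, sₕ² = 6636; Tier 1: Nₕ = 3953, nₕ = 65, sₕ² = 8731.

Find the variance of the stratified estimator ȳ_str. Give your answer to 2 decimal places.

16.07

Var(ȳ_str) = Σₕ Wₕ²(1 − fₕ)sₕ²/nₕ with Wₕ = Nₕ/N, N = 16114.
Tier 2: Wₕ = 0.63882338; term = 0.63882338²·(1 − 0.07246940)·15400/746 = 7.8139702.
Tier 3: Wₕ = 0.11586198; term = 0.11586198²·(1 − 0.13497590)·6636/252 = 0.30578485.
Tier 1: Wₕ = 0.24531463; term = 0.24531463²·(1 − 0.01644321)·8731/65 = 7.9505465.
Sum = 16.070302.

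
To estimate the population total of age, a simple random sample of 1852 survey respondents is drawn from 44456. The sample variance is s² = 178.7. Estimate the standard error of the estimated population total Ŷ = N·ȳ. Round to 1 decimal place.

13518.6

Var(Ŷ) = N²·Var(ȳ) = N²·(1 − n/N)·s²/n.
f = 1852/44456 = 0.04165917; Var(ȳ) = 0.95834083·178.7/1852 = 0.092470576.
Var(Ŷ) = 44456² · 0.092470576 = 1.8275292 × 10^8.
SE(Ŷ) = √(1.8275292 × 10^8) = 13518.6.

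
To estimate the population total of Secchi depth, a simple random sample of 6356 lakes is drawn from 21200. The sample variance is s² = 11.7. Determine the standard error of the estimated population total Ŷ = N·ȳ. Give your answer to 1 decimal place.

761.1

Var(Ŷ) = N²·Var(ȳ) = N²·(1 − n/N)·s²/n.
f = 6356/21200 = 0.29981132; Var(ȳ) = 0.70018868·11.7/6356 = 0.0012888936.
Var(Ŷ) = 21200² · 0.0012888936 = 579280.34.
SE(Ŷ) = √(579280.34) = 761.1.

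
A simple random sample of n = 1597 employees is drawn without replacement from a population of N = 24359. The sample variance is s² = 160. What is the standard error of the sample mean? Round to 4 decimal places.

Under SRS without replacement, Var(ȳ) = (1 − f)·s²/n with f = n/N = 1597/24359 = 0.06556098.
Var(ȳ) = (1 − 0.06556098)·160/1597 = 0.93443902·0.10018785 = 0.093619438.
SE(ȳ) = √(0.093619438) = 0.3060.

0.3060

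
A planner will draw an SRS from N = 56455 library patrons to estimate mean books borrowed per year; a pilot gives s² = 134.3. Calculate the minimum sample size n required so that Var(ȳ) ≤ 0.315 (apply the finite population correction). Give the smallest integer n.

424

Without fpc, n₀ = s²/D = 134.3/0.315 = 426.3492.
With fpc, (1 − n/N)·s²/n ≤ D requires n ≥ n₀/(1 + n₀/N) = 426.3492/(1 + 426.3492/56455) = 423.1535.
Rounding up, n = 424.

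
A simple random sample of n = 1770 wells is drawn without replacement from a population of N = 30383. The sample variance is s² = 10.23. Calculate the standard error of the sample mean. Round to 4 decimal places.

0.0738

Under SRS without replacement, Var(ȳ) = (1 − f)·s²/n with f = n/N = 1770/30383 = 0.05825626.
Var(ȳ) = (1 − 0.05825626)·10.23/1770 = 0.94174374·0.005779661 = 0.0054429596.
SE(ȳ) = √(0.0054429596) = 0.0738.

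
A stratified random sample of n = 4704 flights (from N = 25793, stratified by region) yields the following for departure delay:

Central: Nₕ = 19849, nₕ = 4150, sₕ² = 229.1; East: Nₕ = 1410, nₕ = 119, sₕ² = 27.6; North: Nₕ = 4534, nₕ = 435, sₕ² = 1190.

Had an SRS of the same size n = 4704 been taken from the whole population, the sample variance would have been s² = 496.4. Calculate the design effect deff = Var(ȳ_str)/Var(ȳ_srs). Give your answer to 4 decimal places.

Var(ȳ_str) = Σ Wₕ²(1−fₕ)sₕ²/nₕ with Wₕ = Nₕ/25793:
  Central: (19849/25793)²·(1−4150/19849)·229.1/4150 = 0.025857343
  East: (1410/25793)²·(1−119/1410)·27.6/119 = 6.3460539 × 10^-4
  North: (4534/25793)²·(1−435/4534)·1190/435 = 0.076421124
  → Var(ȳ_str) = 0.10291307.
Var(ȳ_srs) = (1 − 4704/25793)·496.4/4704 = 0.086281679.
deff = 0.10291307 / 0.086281679 = 1.1928.

1.1928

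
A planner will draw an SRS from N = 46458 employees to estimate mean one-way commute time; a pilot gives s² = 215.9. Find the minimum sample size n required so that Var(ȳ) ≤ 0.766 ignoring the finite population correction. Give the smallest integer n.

282

Without fpc, n₀ = s²/D = 215.9/0.766 = 281.8538.
Rounding up, n = 282.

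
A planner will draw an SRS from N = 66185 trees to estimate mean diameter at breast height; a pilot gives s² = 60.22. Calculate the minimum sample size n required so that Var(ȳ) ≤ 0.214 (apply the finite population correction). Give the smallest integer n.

Without fpc, n₀ = s²/D = 60.22/0.214 = 281.4019.
With fpc, (1 − n/N)·s²/n ≤ D requires n ≥ n₀/(1 + n₀/N) = 281.4019/(1 + 281.4019/66185) = 280.2105.
Rounding up, n = 281.

281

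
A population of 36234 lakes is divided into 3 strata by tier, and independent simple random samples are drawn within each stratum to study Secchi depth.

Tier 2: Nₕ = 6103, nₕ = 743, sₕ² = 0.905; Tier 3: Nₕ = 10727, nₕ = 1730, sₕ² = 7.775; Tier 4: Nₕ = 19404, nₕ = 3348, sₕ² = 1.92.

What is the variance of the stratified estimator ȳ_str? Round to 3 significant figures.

Var(ȳ_str) = Σₕ Wₕ²(1 − fₕ)sₕ²/nₕ with Wₕ = Nₕ/N, N = 36234.
Tier 2: Wₕ = 0.16843296; term = 0.16843296²·(1 − 0.12174340)·0.905/743 = 3.034837 × 10^-5.
Tier 3: Wₕ = 0.29604791; term = 0.29604791²·(1 − 0.16127529)·7.775/1730 = 3.3036782 × 10^-4.
Tier 4: Wₕ = 0.53551913; term = 0.53551913²·(1 − 0.17254174)·1.92/3348 = 1.360855 × 10^-4.
Sum = 4.9680169 × 10^-4.

4.97 × 10^-4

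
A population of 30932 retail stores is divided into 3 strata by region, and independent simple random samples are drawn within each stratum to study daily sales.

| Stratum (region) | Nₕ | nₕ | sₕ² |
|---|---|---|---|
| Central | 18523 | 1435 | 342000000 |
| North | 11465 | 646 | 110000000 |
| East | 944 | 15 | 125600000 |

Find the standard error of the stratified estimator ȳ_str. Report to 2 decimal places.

329.53

Var(ȳ_str) = Σₕ Wₕ²(1 − fₕ)sₕ²/nₕ with Wₕ = Nₕ/N, N = 30932.
Central: Wₕ = 0.59882969; term = 0.59882969²·(1 − 0.07747125)·342000000/1435 = 78842.568.
North: Wₕ = 0.37065175; term = 0.37065175²·(1 − 0.05634540)·110000000/646 = 22075.235.
East: Wₕ = 0.03051856; term = 0.03051856²·(1 − 0.01588983)·125600000/15 = 7674.8533.
Sum = 108592.66.
SE = √(108592.66) = 329.53.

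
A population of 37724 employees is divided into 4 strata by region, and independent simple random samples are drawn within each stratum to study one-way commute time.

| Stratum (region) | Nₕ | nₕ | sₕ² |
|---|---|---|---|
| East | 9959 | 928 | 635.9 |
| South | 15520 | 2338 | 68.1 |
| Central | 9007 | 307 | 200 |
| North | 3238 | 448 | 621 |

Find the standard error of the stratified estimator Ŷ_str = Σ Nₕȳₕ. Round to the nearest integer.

Var(Ŷ_str) = Σₕ Nₕ²(1 − fₕ)sₕ²/nₕ.
East: 9959²·(1 − 928/9959)·635.9/928 = 6.1630036 × 10^7.
South: 15520²·(1 − 2338/15520)·68.1/2338 = 5.9590308 × 10^6.
Central: 9007²·(1 − 307/9007)·200/307 = 5.1049446 × 10^7.
North: 3238²·(1 − 448/3238)·621/448 = 1.2522604 × 10^7.
Sum = 1.3116112 × 10^8.
SE = √(1.3116112 × 10^8) = 11453.

11453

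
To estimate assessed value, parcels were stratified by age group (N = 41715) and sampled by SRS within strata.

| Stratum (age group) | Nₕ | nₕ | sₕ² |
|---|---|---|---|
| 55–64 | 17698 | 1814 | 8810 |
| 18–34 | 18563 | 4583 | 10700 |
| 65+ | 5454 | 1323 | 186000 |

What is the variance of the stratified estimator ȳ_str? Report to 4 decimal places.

Var(ȳ_str) = Σₕ Wₕ²(1 − fₕ)sₕ²/nₕ with Wₕ = Nₕ/N, N = 41715.
55–64: Wₕ = 0.42425986; term = 0.42425986²·(1 − 0.10249746)·8810/1814 = 0.78458174.
18–34: Wₕ = 0.44499580; term = 0.44499580²·(1 − 0.24688897)·10700/4583 = 0.34818075.
65+: Wₕ = 0.13074434; term = 0.13074434²·(1 − 0.24257426)·186000/1323 = 1.8202831.
Sum = 2.9530456.

2.9530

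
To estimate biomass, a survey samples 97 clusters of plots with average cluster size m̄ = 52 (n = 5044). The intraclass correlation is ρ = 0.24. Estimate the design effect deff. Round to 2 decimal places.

deff = 1 + (52 − 1)·0.24 = 1 + 12.24 = 13.24.

13.24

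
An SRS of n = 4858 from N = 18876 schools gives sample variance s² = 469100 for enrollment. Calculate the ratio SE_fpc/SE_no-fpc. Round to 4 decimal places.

0.8618

f = n/N = 4858/18876 = 0.25736385.
SE_no-fpc = √(s²/n) = 9.8266155; SE_fpc = √((1−f)s²/n) = 8.4682175.
Ratio = √(1−f) = 0.86176340.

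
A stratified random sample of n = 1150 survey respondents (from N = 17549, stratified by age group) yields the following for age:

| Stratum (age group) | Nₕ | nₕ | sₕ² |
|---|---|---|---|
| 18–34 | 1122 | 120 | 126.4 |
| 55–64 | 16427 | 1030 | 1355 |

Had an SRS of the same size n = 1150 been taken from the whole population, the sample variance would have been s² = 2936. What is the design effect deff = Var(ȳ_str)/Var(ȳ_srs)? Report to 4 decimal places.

0.4545

Var(ȳ_str) = Σ Wₕ²(1−fₕ)sₕ²/nₕ with Wₕ = Nₕ/17549:
  18–34: (1122/17549)²·(1−120/1122)·126.4/120 = 0.0038452241
  55–64: (16427/17549)²·(1−1030/16427)·1355/1030 = 1.0804177
  → Var(ȳ_str) = 1.0842629.
Var(ȳ_srs) = (1 − 1150/17549)·2936/1150 = 2.3857405.
deff = 1.0842629 / 2.3857405 = 0.4545.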